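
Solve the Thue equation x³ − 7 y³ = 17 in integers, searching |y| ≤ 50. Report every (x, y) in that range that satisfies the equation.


The equation is x³ - 7y³ = 17. For fixed y, x³ = 7·y³ + 17, so a solution requires the RHS to be a perfect cube.
Strategy: iterate y from -50 to 50, compute RHS = 7·y³ + 17, and check whether it is a (positive or negative) perfect cube.
Check small values of y:
  y = 0: RHS = 17 is not a perfect cube.
  y = 1: RHS = 24 is not a perfect cube.
  y = -1: RHS = 10 is not a perfect cube.
  y = 2: RHS = 73 is not a perfect cube.
  y = -2: RHS = -39 is not a perfect cube.
  y = 3: RHS = 206 is not a perfect cube.
  y = -3: RHS = -172 is not a perfect cube.
Continuing the search up to |y| = 50 finds no solutions either.
No (x, y) in the scanned range satisfies the equation.

No integer solutions with |y| ≤ 50.


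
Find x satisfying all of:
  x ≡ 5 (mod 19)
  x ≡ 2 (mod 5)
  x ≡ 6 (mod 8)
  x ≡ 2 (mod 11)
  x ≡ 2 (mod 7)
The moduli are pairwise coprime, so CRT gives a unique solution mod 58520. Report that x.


Product of moduli M = 19 · 5 · 8 · 11 · 7 = 58520.
Merge one congruence at a time:
  Start: x ≡ 5 (mod 19).
  Combine with x ≡ 2 (mod 5); new modulus lcm = 95.
    Write x = 5 + 19·t and substitute into x ≡ 2 (mod 5): 19·t ≡ 2 − 5 = -3 (mod 5).
    Reduce coefficients mod 5: 4·t ≡ 2 (mod 5).
    The inverse of 4 mod 5 is 4 (since 4·4 = 16 = 3·5 + 1), so t ≡ 4·2 = 8 ≡ 3 (mod 5).
    Then x = 5 + 19·3 = 62, valid modulo lcm(19, 5) = 95: x ≡ 62 (mod 95).
  Combine with x ≡ 6 (mod 8); new modulus lcm = 760.
    Write x = 62 + 95·t and substitute into x ≡ 6 (mod 8): 95·t ≡ 6 − 62 = -56 (mod 8).
    Reduce coefficients mod 8: 7·t ≡ 0 (mod 8).
    The inverse of 7 mod 8 is 7 (since 7·7 = 49 = 6·8 + 1), so t ≡ 7·0 = 0 ≡ 0 (mod 8).
    Then x = 62 + 95·0 = 62, valid modulo lcm(95, 8) = 760: x ≡ 62 (mod 760).
  Combine with x ≡ 2 (mod 11); new modulus lcm = 8360.
    Write x = 62 + 760·t and substitute into x ≡ 2 (mod 11): 760·t ≡ 2 − 62 = -60 (mod 11).
    Reduce coefficients mod 11: 1·t ≡ 6 (mod 11).
    So t ≡ 6 (mod 11).
    Then x = 62 + 760·6 = 4622, valid modulo lcm(760, 11) = 8360: x ≡ 4622 (mod 8360).
  Combine with x ≡ 2 (mod 7); new modulus lcm = 58520.
    Write x = 4622 + 8360·t and substitute into x ≡ 2 (mod 7): 8360·t ≡ 2 − 4622 = -4620 (mod 7).
    Reduce coefficients mod 7: 2·t ≡ 0 (mod 7).
    The inverse of 2 mod 7 is 4 (since 2·4 = 8 = 1·7 + 1), so t ≡ 4·0 = 0 ≡ 0 (mod 7).
    Then x = 4622 + 8360·0 = 4622, valid modulo lcm(8360, 7) = 58520: x ≡ 4622 (mod 58520).
Verify against each original: 4622 mod 19 = 5, 4622 mod 5 = 2, 4622 mod 8 = 6, 4622 mod 11 = 2, 4622 mod 7 = 2.

x ≡ 4622 (mod 58520).


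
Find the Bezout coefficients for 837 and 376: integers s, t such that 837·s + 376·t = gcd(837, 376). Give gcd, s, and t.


Euclidean algorithm on (837, 376) — divide until remainder is 0:
  837 = 2 · 376 + 85
  376 = 4 · 85 + 36
  85 = 2 · 36 + 13
  36 = 2 · 13 + 10
  13 = 1 · 10 + 3
  10 = 3 · 3 + 1
  3 = 3 · 1 + 0
gcd(837, 376) = 1.
Track Bezout coefficients alongside the remainders: start with r₀ = 837 = a·1 + b·0 (s = 1, t = 0) and r₁ = 376 = a·0 + b·1 (s = 0, t = 1); each new remainder r_{k+1} = r_{k-1} − q_k·r_k inherits s_{k+1} = s_{k-1} − q_k·s_k, t_{k+1} = t_{k-1} − q_k·t_k, so r_k = a·s_k + b·t_k at every step:
  q = 2: r = 85, s = 1 − 2·0 = 1, t = 0 − 2·1 = -2  (check: 837·1 + 376·(-2) = 85)
  q = 4: r = 36, s = 0 − 4·1 = -4, t = 1 − 4·(-2) = 9  (check: 837·(-4) + 376·9 = 36)
  q = 2: r = 13, s = 1 − 2·(-4) = 9, t = -2 − 2·9 = -20  (check: 837·9 + 376·(-20) = 13)
  q = 2: r = 10, s = -4 − 2·9 = -22, t = 9 − 2·(-20) = 49  (check: 837·(-22) + 376·49 = 10)
  q = 1: r = 3, s = 9 − 1·(-22) = 31, t = -20 − 1·49 = -69  (check: 837·31 + 376·(-69) = 3)
  q = 3: r = 1, s = -22 − 3·31 = -115, t = 49 − 3·(-69) = 256  (check: 837·(-115) + 376·256 = 1)
The row with r = 1 (the gcd) gives the Bezout coefficients s = -115, t = 256.
Result: 837 · (-115) + 376 · (256) = 1.

gcd(837, 376) = 1; s = -115, t = 256 (check: 837·(-115) + 376·256 = 1).


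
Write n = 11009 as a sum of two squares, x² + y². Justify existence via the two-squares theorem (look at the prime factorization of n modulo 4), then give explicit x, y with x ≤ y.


Step 1: Factor n = 11009 = 101 · 109.
Step 2: Check the mod-4 condition on each prime factor: 101 ≡ 1 (mod 4), exponent 1; 109 ≡ 1 (mod 4), exponent 1.
All primes ≡ 3 (mod 4) appear to even exponent (or don't appear), so by the two-squares theorem n IS expressible as a sum of two squares.
Step 3: Build a representation. Here n = 101 · 109 is a product of primes ≡ 1 (mod 4). Each prime p ≡ 1 (mod 4) is itself a sum of two squares; find a² by testing p − a² for a perfect square:
  101: 101 − 1² = 100 = 10² ⇒ 101 = 1² + 10².
  109: 109 − 1² = 108, 109 − 2² = 105, 109 − 3² = 100 = 10² ⇒ 109 = 3² + 10².
  Combine using the Brahmagupta–Fibonacci identity (a² + b²)(c² + d²) = (ac − bd)² + (ad + bc)² = (ac + bd)² + (ad − bc)²:
  101 · 109 = 11009: from (1² + 10²)(3² + 10²), take (1·3 − 10·10, 1·10 + 10·3) = (3 − 100, 10 + 30) = (-97, 40); dropping signs (only squares matter) gives (97, 40); check 97² + 40² = 9409 + 1600 = 11009 ✓.
Step 4: Order so x ≤ y and verify: 40² + 97² = 1600 + 9409 = 11009 = n. ✓

n = 11009 = 40² + 97² (one valid representation with x ≤ y).


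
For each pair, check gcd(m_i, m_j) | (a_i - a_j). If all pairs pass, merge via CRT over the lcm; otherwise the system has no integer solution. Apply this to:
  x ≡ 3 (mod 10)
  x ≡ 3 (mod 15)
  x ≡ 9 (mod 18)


Moduli 10, 15, 18 are not pairwise coprime, so CRT works modulo lcm(m_i) when all pairwise compatibility conditions hold.
Pairwise compatibility: gcd(m_i, m_j) must divide a_i - a_j for every pair.
Merge one congruence at a time:
  Start: x ≡ 3 (mod 10).
  Combine with x ≡ 3 (mod 15): gcd(10, 15) = 5; 3 - 3 = 0, which IS divisible by 5, so compatible.
    Write x = 3 + 10·t and substitute into x ≡ 3 (mod 15): 10·t ≡ 3 − 3 = 0 (mod 15).
    Divide the congruence (and modulus) by g = 5: 2·t ≡ 0 (mod 3).
    The inverse of 2 mod 3 is 2 (since 2·2 = 4 = 1·3 + 1), so t ≡ 2·0 = 0 ≡ 0 (mod 3).
    Then x = 3 + 10·0 = 3, valid modulo lcm(10, 15) = 30: x ≡ 3 (mod 30).
  Combine with x ≡ 9 (mod 18): gcd(30, 18) = 6; 9 - 3 = 6, which IS divisible by 6, so compatible.
    Write x = 3 + 30·t and substitute into x ≡ 9 (mod 18): 30·t ≡ 9 − 3 = 6 (mod 18).
    Divide the congruence (and modulus) by g = 6: 5·t ≡ 1 (mod 3).
    Reduce coefficients mod 3: 2·t ≡ 1 (mod 3).
    The inverse of 2 mod 3 is 2 (since 2·2 = 4 = 1·3 + 1), so t ≡ 2·1 = 2 ≡ 2 (mod 3).
    Then x = 3 + 30·2 = 63, valid modulo lcm(30, 18) = 90: x ≡ 63 (mod 90).
Verify: 63 mod 10 = 3, 63 mod 15 = 3, 63 mod 18 = 9.

x ≡ 63 (mod 90).


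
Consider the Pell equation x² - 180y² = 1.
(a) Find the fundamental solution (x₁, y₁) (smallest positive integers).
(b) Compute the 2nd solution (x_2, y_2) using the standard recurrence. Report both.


Step 1: Find the fundamental solution (x₁, y₁) of x² - 180y² = 1.
  Expand √180 as a continued fraction. a₀ = ⌊√180⌋ = 13; iterate m_{k+1} = d_k·a_k − m_k, d_{k+1} = (180 − m_{k+1}²)/d_k, a_{k+1} = ⌊(a₀ + m_{k+1})/d_{k+1}⌋ (starting m₀ = 0, d₀ = 1), with convergents p_k = a_k·p_{k-1} + p_{k-2}, q_k = a_k·q_{k-1} + q_{k-2} (p₋₁ = 1, q₋₁ = 0):
  k = 0: a₀ = 13; p₀/q₀ = 13/1; p₀² − 180·q₀² = 169 − 180 = -11.
  k = 1: m = 13, d = 11, a = ⌊(13 + 13)/11⌋ = 2; p/q = (2·13 + 1)/(2·1 + 0) = 27/2; p² − 180·q² = 729 − 720 = 9.
  k = 2: m = 9, d = 9, a = ⌊(13 + 9)/9⌋ = 2; p/q = (2·27 + 13)/(2·2 + 1) = 67/5; p² − 180·q² = 4489 − 4500 = -11.
  k = 3: m = 9, d = 11, a = ⌊(13 + 9)/11⌋ = 2; p/q = (2·67 + 27)/(2·5 + 2) = 161/12; p² − 180·q² = 25921 − 25920 = 1.
  The first convergent with p² − 180·q² = 1 gives the fundamental solution (x₁, y₁) = (161, 12).
Step 2: Apply the recurrence (x_{n+1}, y_{n+1}) = (x₁x_n + 180y₁y_n, x₁y_n + y₁x_n) repeatedly.
  From (x_1, y_1) = (161, 12): x_2 = 161·161 + 180·12·12 = 51841; y_2 = 161·12 + 12·161 = 3864.
Step 3: Verify x_2² - 180·y_2² = 2687489281 - 2687489280 = 1 (should be 1). ✓

(x_1, y_1) = (161, 12); (x_2, y_2) = (51841, 3864).


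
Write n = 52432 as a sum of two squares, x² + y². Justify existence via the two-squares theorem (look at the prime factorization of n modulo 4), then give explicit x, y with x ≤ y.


Step 1: Factor n = 52432 = 2^4 · 29 · 113.
Step 2: Check the mod-4 condition on each prime factor: 2 = 2 (special); 29 ≡ 1 (mod 4), exponent 1; 113 ≡ 1 (mod 4), exponent 1.
All primes ≡ 3 (mod 4) appear to even exponent (or don't appear), so by the two-squares theorem n IS expressible as a sum of two squares.
Step 3: Build a representation. Group n = k² · m with k = 4 and m = 29 · 113 = 3277 (a product of primes ≡ 1 (mod 4)); a representation of m scales to one of n via (k·x)² + (k·y)² = k²(x² + y²). Each prime p ≡ 1 (mod 4) is itself a sum of two squares; find a² by testing p − a² for a perfect square:
  29: 29 − 1² = 28, 29 − 2² = 25 = 5² ⇒ 29 = 2² + 5².
  113: 113 − 1² = 112, 113 − 2² = 109, 113 − 3² = 104, 113 − 4² = 97, 113 − 5² = 88, 113 − 6² = 77, 113 − 7² = 64 = 8² ⇒ 113 = 7² + 8².
  Combine using the Brahmagupta–Fibonacci identity (a² + b²)(c² + d²) = (ac − bd)² + (ad + bc)² = (ac + bd)² + (ad − bc)²:
  29 · 113 = 3277: from (2² + 5²)(7² + 8²), take (2·7 − 5·8, 2·8 + 5·7) = (14 − 40, 16 + 35) = (-26, 51); dropping signs (only squares matter) gives (26, 51); check 26² + 51² = 676 + 2601 = 3277 ✓.
  Scale by k = 4: (4·26, 4·51) = (104, 204).
Step 4: Order so x ≤ y and verify: 104² + 204² = 10816 + 41616 = 52432 = n. ✓

n = 52432 = 104² + 204² (one valid representation with x ≤ y).


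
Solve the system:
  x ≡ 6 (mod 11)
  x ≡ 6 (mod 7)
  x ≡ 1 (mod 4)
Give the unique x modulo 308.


Moduli 11, 7, 4 are pairwise coprime; by CRT there is a unique solution modulo M = 11 · 7 · 4 = 308.
Solve pairwise, accumulating the modulus:
  Start with x ≡ 6 (mod 11).
  Combine with x ≡ 6 (mod 7): since gcd(11, 7) = 1, we get a unique residue mod 77.
    Write x = 6 + 11·t and substitute into x ≡ 6 (mod 7): 11·t ≡ 6 − 6 = 0 (mod 7).
    Reduce coefficients mod 7: 4·t ≡ 0 (mod 7).
    The inverse of 4 mod 7 is 2 (since 4·2 = 8 = 1·7 + 1), so t ≡ 2·0 = 0 ≡ 0 (mod 7).
    Then x = 6 + 11·0 = 6, valid modulo lcm(11, 7) = 77: x ≡ 6 (mod 77).
  Combine with x ≡ 1 (mod 4): since gcd(77, 4) = 1, we get a unique residue mod 308.
    Write x = 6 + 77·t and substitute into x ≡ 1 (mod 4): 77·t ≡ 1 − 6 = -5 (mod 4).
    Reduce coefficients mod 4: 1·t ≡ 3 (mod 4).
    So t ≡ 3 (mod 4).
    Then x = 6 + 77·3 = 237, valid modulo lcm(77, 4) = 308: x ≡ 237 (mod 308).
Verify: 237 mod 11 = 6 ✓, 237 mod 7 = 6 ✓, 237 mod 4 = 1 ✓.

x ≡ 237 (mod 308).


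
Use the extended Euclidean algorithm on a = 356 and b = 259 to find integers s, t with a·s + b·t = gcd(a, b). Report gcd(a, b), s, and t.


Euclidean algorithm on (356, 259) — divide until remainder is 0:
  356 = 1 · 259 + 97
  259 = 2 · 97 + 65
  97 = 1 · 65 + 32
  65 = 2 · 32 + 1
  32 = 32 · 1 + 0
gcd(356, 259) = 1.
Track Bezout coefficients alongside the remainders: start with r₀ = 356 = a·1 + b·0 (s = 1, t = 0) and r₁ = 259 = a·0 + b·1 (s = 0, t = 1); each new remainder r_{k+1} = r_{k-1} − q_k·r_k inherits s_{k+1} = s_{k-1} − q_k·s_k, t_{k+1} = t_{k-1} − q_k·t_k, so r_k = a·s_k + b·t_k at every step:
  q = 1: r = 97, s = 1 − 1·0 = 1, t = 0 − 1·1 = -1  (check: 356·1 + 259·(-1) = 97)
  q = 2: r = 65, s = 0 − 2·1 = -2, t = 1 − 2·(-1) = 3  (check: 356·(-2) + 259·3 = 65)
  q = 1: r = 32, s = 1 − 1·(-2) = 3, t = -1 − 1·3 = -4  (check: 356·3 + 259·(-4) = 32)
  q = 2: r = 1, s = -2 − 2·3 = -8, t = 3 − 2·(-4) = 11  (check: 356·(-8) + 259·11 = 1)
The row with r = 1 (the gcd) gives the Bezout coefficients s = -8, t = 11.
Result: 356 · (-8) + 259 · (11) = 1.

gcd(356, 259) = 1; s = -8, t = 11 (check: 356·(-8) + 259·11 = 1).


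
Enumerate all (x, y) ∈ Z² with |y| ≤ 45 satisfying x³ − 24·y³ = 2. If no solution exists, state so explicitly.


The equation is x³ - 24y³ = 2. For fixed y, x³ = 24·y³ + 2, so a solution requires the RHS to be a perfect cube.
Strategy: iterate y from -45 to 45, compute RHS = 24·y³ + 2, and check whether it is a (positive or negative) perfect cube.
Check small values of y:
  y = 0: RHS = 2 is not a perfect cube.
  y = 1: RHS = 26 is not a perfect cube.
  y = -1: RHS = -22 is not a perfect cube.
  y = 2: RHS = 194 is not a perfect cube.
  y = -2: RHS = -190 is not a perfect cube.
  y = 3: RHS = 650 is not a perfect cube.
  y = -3: RHS = -646 is not a perfect cube.
Continuing the search up to |y| = 45 finds no solutions either.
No (x, y) in the scanned range satisfies the equation.

No integer solutions with |y| ≤ 45.


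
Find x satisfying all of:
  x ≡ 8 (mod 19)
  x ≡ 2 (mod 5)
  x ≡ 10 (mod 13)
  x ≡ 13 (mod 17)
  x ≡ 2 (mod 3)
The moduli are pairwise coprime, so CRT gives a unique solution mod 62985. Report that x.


Product of moduli M = 19 · 5 · 13 · 17 · 3 = 62985.
Merge one congruence at a time:
  Start: x ≡ 8 (mod 19).
  Combine with x ≡ 2 (mod 5); new modulus lcm = 95.
    Write x = 8 + 19·t and substitute into x ≡ 2 (mod 5): 19·t ≡ 2 − 8 = -6 (mod 5).
    Reduce coefficients mod 5: 4·t ≡ 4 (mod 5).
    The inverse of 4 mod 5 is 4 (since 4·4 = 16 = 3·5 + 1), so t ≡ 4·4 = 16 ≡ 1 (mod 5).
    Then x = 8 + 19·1 = 27, valid modulo lcm(19, 5) = 95: x ≡ 27 (mod 95).
  Combine with x ≡ 10 (mod 13); new modulus lcm = 1235.
    Write x = 27 + 95·t and substitute into x ≡ 10 (mod 13): 95·t ≡ 10 − 27 = -17 (mod 13).
    Reduce coefficients mod 13: 4·t ≡ 9 (mod 13).
    The inverse of 4 mod 13 is 10 (since 4·10 = 40 = 3·13 + 1), so t ≡ 10·9 = 90 ≡ 12 (mod 13).
    Then x = 27 + 95·12 = 1167, valid modulo lcm(95, 13) = 1235: x ≡ 1167 (mod 1235).
  Combine with x ≡ 13 (mod 17); new modulus lcm = 20995.
    Write x = 1167 + 1235·t and substitute into x ≡ 13 (mod 17): 1235·t ≡ 13 − 1167 = -1154 (mod 17).
    Reduce coefficients mod 17: 11·t ≡ 2 (mod 17).
    The inverse of 11 mod 17 is 14 (since 11·14 = 154 = 9·17 + 1), so t ≡ 14·2 = 28 ≡ 11 (mod 17).
    Then x = 1167 + 1235·11 = 14752, valid modulo lcm(1235, 17) = 20995: x ≡ 14752 (mod 20995).
  Combine with x ≡ 2 (mod 3); new modulus lcm = 62985.
    Write x = 14752 + 20995·t and substitute into x ≡ 2 (mod 3): 20995·t ≡ 2 − 14752 = -14750 (mod 3).
    Reduce coefficients mod 3: 1·t ≡ 1 (mod 3).
    So t ≡ 1 (mod 3).
    Then x = 14752 + 20995·1 = 35747, valid modulo lcm(20995, 3) = 62985: x ≡ 35747 (mod 62985).
Verify against each original: 35747 mod 19 = 8, 35747 mod 5 = 2, 35747 mod 13 = 10, 35747 mod 17 = 13, 35747 mod 3 = 2.

x ≡ 35747 (mod 62985).


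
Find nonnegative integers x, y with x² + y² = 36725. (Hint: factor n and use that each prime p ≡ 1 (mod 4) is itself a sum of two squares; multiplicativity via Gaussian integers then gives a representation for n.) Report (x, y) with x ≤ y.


Step 1: Factor n = 36725 = 5^2 · 13 · 113.
Step 2: Check the mod-4 condition on each prime factor: 5 ≡ 1 (mod 4), exponent 2; 13 ≡ 1 (mod 4), exponent 1; 113 ≡ 1 (mod 4), exponent 1.
All primes ≡ 3 (mod 4) appear to even exponent (or don't appear), so by the two-squares theorem n IS expressible as a sum of two squares.
Step 3: Build a representation. Group n = k² · m with k = 5 and m = 13 · 113 = 1469 (a product of primes ≡ 1 (mod 4)); a representation of m scales to one of n via (k·x)² + (k·y)² = k²(x² + y²). Each prime p ≡ 1 (mod 4) is itself a sum of two squares; find a² by testing p − a² for a perfect square:
  13: 13 − 1² = 12, 13 − 2² = 9 = 3² ⇒ 13 = 2² + 3².
  113: 113 − 1² = 112, 113 − 2² = 109, 113 − 3² = 104, 113 − 4² = 97, 113 − 5² = 88, 113 − 6² = 77, 113 − 7² = 64 = 8² ⇒ 113 = 7² + 8².
  Combine using the Brahmagupta–Fibonacci identity (a² + b²)(c² + d²) = (ac − bd)² + (ad + bc)² = (ac + bd)² + (ad − bc)²:
  13 · 113 = 1469: from (2² + 3²)(7² + 8²), take (2·7 − 3·8, 2·8 + 3·7) = (14 − 24, 16 + 21) = (-10, 37); dropping signs (only squares matter) gives (10, 37); check 10² + 37² = 100 + 1369 = 1469 ✓.
  Scale by k = 5: (5·10, 5·37) = (50, 185).
Step 4: Order so x ≤ y and verify: 50² + 185² = 2500 + 34225 = 36725 = n. ✓

n = 36725 = 50² + 185² (one valid representation with x ≤ y).


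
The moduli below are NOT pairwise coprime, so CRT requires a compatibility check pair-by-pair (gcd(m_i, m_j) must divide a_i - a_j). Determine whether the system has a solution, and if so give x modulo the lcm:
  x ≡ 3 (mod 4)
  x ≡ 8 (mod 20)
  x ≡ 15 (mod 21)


Moduli 4, 20, 21 are not pairwise coprime, so CRT works modulo lcm(m_i) when all pairwise compatibility conditions hold.
Pairwise compatibility: gcd(m_i, m_j) must divide a_i - a_j for every pair.
Merge one congruence at a time:
  Start: x ≡ 3 (mod 4).
  Combine with x ≡ 8 (mod 20): gcd(4, 20) = 4, and 8 - 3 = 5 is NOT divisible by 4.
    ⇒ system is inconsistent (no integer solution).

No solution (the system is inconsistent).


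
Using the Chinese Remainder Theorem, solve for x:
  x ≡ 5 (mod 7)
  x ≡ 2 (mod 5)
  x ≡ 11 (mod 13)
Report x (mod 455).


Moduli 7, 5, 13 are pairwise coprime; by CRT there is a unique solution modulo M = 7 · 5 · 13 = 455.
Solve pairwise, accumulating the modulus:
  Start with x ≡ 5 (mod 7).
  Combine with x ≡ 2 (mod 5): since gcd(7, 5) = 1, we get a unique residue mod 35.
    Write x = 5 + 7·t and substitute into x ≡ 2 (mod 5): 7·t ≡ 2 − 5 = -3 (mod 5).
    Reduce coefficients mod 5: 2·t ≡ 2 (mod 5).
    The inverse of 2 mod 5 is 3 (since 2·3 = 6 = 1·5 + 1), so t ≡ 3·2 = 6 ≡ 1 (mod 5).
    Then x = 5 + 7·1 = 12, valid modulo lcm(7, 5) = 35: x ≡ 12 (mod 35).
  Combine with x ≡ 11 (mod 13): since gcd(35, 13) = 1, we get a unique residue mod 455.
    Write x = 12 + 35·t and substitute into x ≡ 11 (mod 13): 35·t ≡ 11 − 12 = -1 (mod 13).
    Reduce coefficients mod 13: 9·t ≡ 12 (mod 13).
    The inverse of 9 mod 13 is 3 (since 9·3 = 27 = 2·13 + 1), so t ≡ 3·12 = 36 ≡ 10 (mod 13).
    Then x = 12 + 35·10 = 362, valid modulo lcm(35, 13) = 455: x ≡ 362 (mod 455).
Verify: 362 mod 7 = 5 ✓, 362 mod 5 = 2 ✓, 362 mod 13 = 11 ✓.

x ≡ 362 (mod 455).


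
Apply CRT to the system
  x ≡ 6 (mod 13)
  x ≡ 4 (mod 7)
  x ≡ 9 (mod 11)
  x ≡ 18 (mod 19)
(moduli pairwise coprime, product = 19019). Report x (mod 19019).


Product of moduli M = 13 · 7 · 11 · 19 = 19019.
Merge one congruence at a time:
  Start: x ≡ 6 (mod 13).
  Combine with x ≡ 4 (mod 7); new modulus lcm = 91.
    Write x = 6 + 13·t and substitute into x ≡ 4 (mod 7): 13·t ≡ 4 − 6 = -2 (mod 7).
    Reduce coefficients mod 7: 6·t ≡ 5 (mod 7).
    The inverse of 6 mod 7 is 6 (since 6·6 = 36 = 5·7 + 1), so t ≡ 6·5 = 30 ≡ 2 (mod 7).
    Then x = 6 + 13·2 = 32, valid modulo lcm(13, 7) = 91: x ≡ 32 (mod 91).
  Combine with x ≡ 9 (mod 11); new modulus lcm = 1001.
    Write x = 32 + 91·t and substitute into x ≡ 9 (mod 11): 91·t ≡ 9 − 32 = -23 (mod 11).
    Reduce coefficients mod 11: 3·t ≡ 10 (mod 11).
    The inverse of 3 mod 11 is 4 (since 3·4 = 12 = 1·11 + 1), so t ≡ 4·10 = 40 ≡ 7 (mod 11).
    Then x = 32 + 91·7 = 669, valid modulo lcm(91, 11) = 1001: x ≡ 669 (mod 1001).
  Combine with x ≡ 18 (mod 19); new modulus lcm = 19019.
    Write x = 669 + 1001·t and substitute into x ≡ 18 (mod 19): 1001·t ≡ 18 − 669 = -651 (mod 19).
    Reduce coefficients mod 19: 13·t ≡ 14 (mod 19).
    The inverse of 13 mod 19 is 3 (since 13·3 = 39 = 2·19 + 1), so t ≡ 3·14 = 42 ≡ 4 (mod 19).
    Then x = 669 + 1001·4 = 4673, valid modulo lcm(1001, 19) = 19019: x ≡ 4673 (mod 19019).
Verify against each original: 4673 mod 13 = 6, 4673 mod 7 = 4, 4673 mod 11 = 9, 4673 mod 19 = 18.

x ≡ 4673 (mod 19019).


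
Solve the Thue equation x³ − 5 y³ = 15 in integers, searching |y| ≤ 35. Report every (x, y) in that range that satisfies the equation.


The equation is x³ - 5y³ = 15. For fixed y, x³ = 5·y³ + 15, so a solution requires the RHS to be a perfect cube.
Strategy: iterate y from -35 to 35, compute RHS = 5·y³ + 15, and check whether it is a (positive or negative) perfect cube.
Check small values of y:
  y = 0: RHS = 15 is not a perfect cube.
  y = 1: RHS = 20 is not a perfect cube.
  y = -1: RHS = 10 is not a perfect cube.
  y = 2: RHS = 55 is not a perfect cube.
  y = -2: RHS = -25 is not a perfect cube.
  y = 3: RHS = 150 is not a perfect cube.
  y = -3: RHS = -120 is not a perfect cube.
Continuing the search up to |y| = 35 finds no solutions either.
No (x, y) in the scanned range satisfies the equation.

No integer solutions with |y| ≤ 35.


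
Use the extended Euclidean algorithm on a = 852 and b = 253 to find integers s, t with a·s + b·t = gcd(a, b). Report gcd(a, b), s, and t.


Euclidean algorithm on (852, 253) — divide until remainder is 0:
  852 = 3 · 253 + 93
  253 = 2 · 93 + 67
  93 = 1 · 67 + 26
  67 = 2 · 26 + 15
  26 = 1 · 15 + 11
  15 = 1 · 11 + 4
  11 = 2 · 4 + 3
  4 = 1 · 3 + 1
  3 = 3 · 1 + 0
gcd(852, 253) = 1.
Track Bezout coefficients alongside the remainders: start with r₀ = 852 = a·1 + b·0 (s = 1, t = 0) and r₁ = 253 = a·0 + b·1 (s = 0, t = 1); each new remainder r_{k+1} = r_{k-1} − q_k·r_k inherits s_{k+1} = s_{k-1} − q_k·s_k, t_{k+1} = t_{k-1} − q_k·t_k, so r_k = a·s_k + b·t_k at every step:
  q = 3: r = 93, s = 1 − 3·0 = 1, t = 0 − 3·1 = -3  (check: 852·1 + 253·(-3) = 93)
  q = 2: r = 67, s = 0 − 2·1 = -2, t = 1 − 2·(-3) = 7  (check: 852·(-2) + 253·7 = 67)
  q = 1: r = 26, s = 1 − 1·(-2) = 3, t = -3 − 1·7 = -10  (check: 852·3 + 253·(-10) = 26)
  q = 2: r = 15, s = -2 − 2·3 = -8, t = 7 − 2·(-10) = 27  (check: 852·(-8) + 253·27 = 15)
  q = 1: r = 11, s = 3 − 1·(-8) = 11, t = -10 − 1·27 = -37  (check: 852·11 + 253·(-37) = 11)
  q = 1: r = 4, s = -8 − 1·11 = -19, t = 27 − 1·(-37) = 64  (check: 852·(-19) + 253·64 = 4)
  q = 2: r = 3, s = 11 − 2·(-19) = 49, t = -37 − 2·64 = -165  (check: 852·49 + 253·(-165) = 3)
  q = 1: r = 1, s = -19 − 1·49 = -68, t = 64 − 1·(-165) = 229  (check: 852·(-68) + 253·229 = 1)
The row with r = 1 (the gcd) gives the Bezout coefficients s = -68, t = 229.
Result: 852 · (-68) + 253 · (229) = 1.

gcd(852, 253) = 1; s = -68, t = 229 (check: 852·(-68) + 253·229 = 1).


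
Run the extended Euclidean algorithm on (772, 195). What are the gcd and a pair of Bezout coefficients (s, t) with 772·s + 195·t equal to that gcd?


Euclidean algorithm on (772, 195) — divide until remainder is 0:
  772 = 3 · 195 + 187
  195 = 1 · 187 + 8
  187 = 23 · 8 + 3
  8 = 2 · 3 + 2
  3 = 1 · 2 + 1
  2 = 2 · 1 + 0
gcd(772, 195) = 1.
Track Bezout coefficients alongside the remainders: start with r₀ = 772 = a·1 + b·0 (s = 1, t = 0) and r₁ = 195 = a·0 + b·1 (s = 0, t = 1); each new remainder r_{k+1} = r_{k-1} − q_k·r_k inherits s_{k+1} = s_{k-1} − q_k·s_k, t_{k+1} = t_{k-1} − q_k·t_k, so r_k = a·s_k + b·t_k at every step:
  q = 3: r = 187, s = 1 − 3·0 = 1, t = 0 − 3·1 = -3  (check: 772·1 + 195·(-3) = 187)
  q = 1: r = 8, s = 0 − 1·1 = -1, t = 1 − 1·(-3) = 4  (check: 772·(-1) + 195·4 = 8)
  q = 23: r = 3, s = 1 − 23·(-1) = 24, t = -3 − 23·4 = -95  (check: 772·24 + 195·(-95) = 3)
  q = 2: r = 2, s = -1 − 2·24 = -49, t = 4 − 2·(-95) = 194  (check: 772·(-49) + 195·194 = 2)
  q = 1: r = 1, s = 24 − 1·(-49) = 73, t = -95 − 1·194 = -289  (check: 772·73 + 195·(-289) = 1)
The row with r = 1 (the gcd) gives the Bezout coefficients s = 73, t = -289.
Result: 772 · (73) + 195 · (-289) = 1.

gcd(772, 195) = 1; s = 73, t = -289 (check: 772·73 + 195·(-289) = 1).


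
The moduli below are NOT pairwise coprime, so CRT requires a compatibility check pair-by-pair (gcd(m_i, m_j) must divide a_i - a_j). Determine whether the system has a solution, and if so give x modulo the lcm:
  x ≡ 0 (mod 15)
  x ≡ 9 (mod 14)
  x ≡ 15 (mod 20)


Moduli 15, 14, 20 are not pairwise coprime, so CRT works modulo lcm(m_i) when all pairwise compatibility conditions hold.
Pairwise compatibility: gcd(m_i, m_j) must divide a_i - a_j for every pair.
Merge one congruence at a time:
  Start: x ≡ 0 (mod 15).
  Combine with x ≡ 9 (mod 14): gcd(15, 14) = 1; 9 - 0 = 9, which IS divisible by 1, so compatible.
    Write x = 0 + 15·t and substitute into x ≡ 9 (mod 14): 15·t ≡ 9 − 0 = 9 (mod 14).
    Reduce coefficients mod 14: 1·t ≡ 9 (mod 14).
    So t ≡ 9 (mod 14).
    Then x = 0 + 15·9 = 135, valid modulo lcm(15, 14) = 210: x ≡ 135 (mod 210).
  Combine with x ≡ 15 (mod 20): gcd(210, 20) = 10; 15 - 135 = -120, which IS divisible by 10, so compatible.
    Write x = 135 + 210·t and substitute into x ≡ 15 (mod 20): 210·t ≡ 15 − 135 = -120 (mod 20).
    Divide the congruence (and modulus) by g = 10: 21·t ≡ -12 (mod 2).
    Reduce coefficients mod 2: 1·t ≡ 0 (mod 2).
    So t ≡ 0 (mod 2).
    Then x = 135 + 210·0 = 135, valid modulo lcm(210, 20) = 420: x ≡ 135 (mod 420).
Verify: 135 mod 15 = 0, 135 mod 14 = 9, 135 mod 20 = 15.

x ≡ 135 (mod 420).


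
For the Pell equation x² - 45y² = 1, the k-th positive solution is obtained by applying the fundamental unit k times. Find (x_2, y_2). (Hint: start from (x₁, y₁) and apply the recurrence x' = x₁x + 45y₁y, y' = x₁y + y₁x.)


Step 1: Find the fundamental solution (x₁, y₁) of x² - 45y² = 1.
  Expand √45 as a continued fraction. a₀ = ⌊√45⌋ = 6; iterate m_{k+1} = d_k·a_k − m_k, d_{k+1} = (45 − m_{k+1}²)/d_k, a_{k+1} = ⌊(a₀ + m_{k+1})/d_{k+1}⌋ (starting m₀ = 0, d₀ = 1), with convergents p_k = a_k·p_{k-1} + p_{k-2}, q_k = a_k·q_{k-1} + q_{k-2} (p₋₁ = 1, q₋₁ = 0):
  k = 0: a₀ = 6; p₀/q₀ = 6/1; p₀² − 45·q₀² = 36 − 45 = -9.
  k = 1: m = 6, d = 9, a = ⌊(6 + 6)/9⌋ = 1; p/q = (1·6 + 1)/(1·1 + 0) = 7/1; p² − 45·q² = 49 − 45 = 4.
  k = 2: m = 3, d = 4, a = ⌊(6 + 3)/4⌋ = 2; p/q = (2·7 + 6)/(2·1 + 1) = 20/3; p² − 45·q² = 400 − 405 = -5.
  k = 3: m = 5, d = 5, a = ⌊(6 + 5)/5⌋ = 2; p/q = (2·20 + 7)/(2·3 + 1) = 47/7; p² − 45·q² = 2209 − 2205 = 4.
  k = 4: m = 5, d = 4, a = ⌊(6 + 5)/4⌋ = 2; p/q = (2·47 + 20)/(2·7 + 3) = 114/17; p² − 45·q² = 12996 − 13005 = -9.
  k = 5: m = 3, d = 9, a = ⌊(6 + 3)/9⌋ = 1; p/q = (1·114 + 47)/(1·17 + 7) = 161/24; p² − 45·q² = 25921 − 25920 = 1.
  The first convergent with p² − 45·q² = 1 gives the fundamental solution (x₁, y₁) = (161, 24).
Step 2: Apply the recurrence (x_{n+1}, y_{n+1}) = (x₁x_n + 45y₁y_n, x₁y_n + y₁x_n) repeatedly.
  From (x_1, y_1) = (161, 24): x_2 = 161·161 + 45·24·24 = 51841; y_2 = 161·24 + 24·161 = 7728.
Step 3: Verify x_2² - 45·y_2² = 2687489281 - 2687489280 = 1 (should be 1). ✓

(x_1, y_1) = (161, 24); (x_2, y_2) = (51841, 7728).


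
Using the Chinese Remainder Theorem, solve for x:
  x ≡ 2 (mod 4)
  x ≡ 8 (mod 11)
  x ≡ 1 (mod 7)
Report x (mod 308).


Moduli 4, 11, 7 are pairwise coprime; by CRT there is a unique solution modulo M = 4 · 11 · 7 = 308.
Solve pairwise, accumulating the modulus:
  Start with x ≡ 2 (mod 4).
  Combine with x ≡ 8 (mod 11): since gcd(4, 11) = 1, we get a unique residue mod 44.
    Write x = 2 + 4·t and substitute into x ≡ 8 (mod 11): 4·t ≡ 8 − 2 = 6 (mod 11).
    The inverse of 4 mod 11 is 3 (since 4·3 = 12 = 1·11 + 1), so t ≡ 3·6 = 18 ≡ 7 (mod 11).
    Then x = 2 + 4·7 = 30, valid modulo lcm(4, 11) = 44: x ≡ 30 (mod 44).
  Combine with x ≡ 1 (mod 7): since gcd(44, 7) = 1, we get a unique residue mod 308.
    Write x = 30 + 44·t and substitute into x ≡ 1 (mod 7): 44·t ≡ 1 − 30 = -29 (mod 7).
    Reduce coefficients mod 7: 2·t ≡ 6 (mod 7).
    The inverse of 2 mod 7 is 4 (since 2·4 = 8 = 1·7 + 1), so t ≡ 4·6 = 24 ≡ 3 (mod 7).
    Then x = 30 + 44·3 = 162, valid modulo lcm(44, 7) = 308: x ≡ 162 (mod 308).
Verify: 162 mod 4 = 2 ✓, 162 mod 11 = 8 ✓, 162 mod 7 = 1 ✓.

x ≡ 162 (mod 308).


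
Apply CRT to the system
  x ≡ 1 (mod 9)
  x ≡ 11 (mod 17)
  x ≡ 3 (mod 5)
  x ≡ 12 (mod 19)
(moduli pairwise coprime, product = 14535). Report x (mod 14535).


Product of moduli M = 9 · 17 · 5 · 19 = 14535.
Merge one congruence at a time:
  Start: x ≡ 1 (mod 9).
  Combine with x ≡ 11 (mod 17); new modulus lcm = 153.
    Write x = 1 + 9·t and substitute into x ≡ 11 (mod 17): 9·t ≡ 11 − 1 = 10 (mod 17).
    The inverse of 9 mod 17 is 2 (since 9·2 = 18 = 1·17 + 1), so t ≡ 2·10 = 20 ≡ 3 (mod 17).
    Then x = 1 + 9·3 = 28, valid modulo lcm(9, 17) = 153: x ≡ 28 (mod 153).
  Combine with x ≡ 3 (mod 5); new modulus lcm = 765.
    Write x = 28 + 153·t and substitute into x ≡ 3 (mod 5): 153·t ≡ 3 − 28 = -25 (mod 5).
    Reduce coefficients mod 5: 3·t ≡ 0 (mod 5).
    The inverse of 3 mod 5 is 2 (since 3·2 = 6 = 1·5 + 1), so t ≡ 2·0 = 0 ≡ 0 (mod 5).
    Then x = 28 + 153·0 = 28, valid modulo lcm(153, 5) = 765: x ≡ 28 (mod 765).
  Combine with x ≡ 12 (mod 19); new modulus lcm = 14535.
    Write x = 28 + 765·t and substitute into x ≡ 12 (mod 19): 765·t ≡ 12 − 28 = -16 (mod 19).
    Reduce coefficients mod 19: 5·t ≡ 3 (mod 19).
    The inverse of 5 mod 19 is 4 (since 5·4 = 20 = 1·19 + 1), so t ≡ 4·3 = 12 ≡ 12 (mod 19).
    Then x = 28 + 765·12 = 9208, valid modulo lcm(765, 19) = 14535: x ≡ 9208 (mod 14535).
Verify against each original: 9208 mod 9 = 1, 9208 mod 17 = 11, 9208 mod 5 = 3, 9208 mod 19 = 12.

x ≡ 9208 (mod 14535).


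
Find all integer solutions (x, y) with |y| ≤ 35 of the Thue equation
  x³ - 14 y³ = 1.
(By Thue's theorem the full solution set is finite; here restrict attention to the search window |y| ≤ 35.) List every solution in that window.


The equation is x³ - 14y³ = 1. For fixed y, x³ = 14·y³ + 1, so a solution requires the RHS to be a perfect cube.
Strategy: iterate y from -35 to 35, compute RHS = 14·y³ + 1, and check whether it is a (positive or negative) perfect cube.
Check small values of y:
  y = 0: RHS = 1 = (1)³ ⇒ x = 1 works.
  y = 1: RHS = 15 is not a perfect cube.
  y = -1: RHS = -13 is not a perfect cube.
  y = 2: RHS = 113 is not a perfect cube.
  y = -2: RHS = -111 is not a perfect cube.
  y = 3: RHS = 379 is not a perfect cube.
  y = -3: RHS = -377 is not a perfect cube.
Continuing the search up to |y| = 35 finds no further solutions beyond those listed.
Collected solutions: (1, 0).

Solutions (with |y| ≤ 35): (1, 0).


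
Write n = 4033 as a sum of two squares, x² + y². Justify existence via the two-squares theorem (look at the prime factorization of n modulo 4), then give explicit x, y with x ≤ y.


Step 1: Factor n = 4033 = 37 · 109.
Step 2: Check the mod-4 condition on each prime factor: 37 ≡ 1 (mod 4), exponent 1; 109 ≡ 1 (mod 4), exponent 1.
All primes ≡ 3 (mod 4) appear to even exponent (or don't appear), so by the two-squares theorem n IS expressible as a sum of two squares.
Step 3: Build a representation. Here n = 37 · 109 is a product of primes ≡ 1 (mod 4). Each prime p ≡ 1 (mod 4) is itself a sum of two squares; find a² by testing p − a² for a perfect square:
  37: 37 − 1² = 36 = 6² ⇒ 37 = 1² + 6².
  109: 109 − 1² = 108, 109 − 2² = 105, 109 − 3² = 100 = 10² ⇒ 109 = 3² + 10².
  Combine using the Brahmagupta–Fibonacci identity (a² + b²)(c² + d²) = (ac − bd)² + (ad + bc)² = (ac + bd)² + (ad − bc)²:
  37 · 109 = 4033: from (1² + 6²)(3² + 10²), take (1·3 − 6·10, 1·10 + 6·3) = (3 − 60, 10 + 18) = (-57, 28); dropping signs (only squares matter) gives (57, 28); check 57² + 28² = 3249 + 784 = 4033 ✓.
Step 4: Order so x ≤ y and verify: 28² + 57² = 784 + 3249 = 4033 = n. ✓

n = 4033 = 28² + 57² (one valid representation with x ≤ y).


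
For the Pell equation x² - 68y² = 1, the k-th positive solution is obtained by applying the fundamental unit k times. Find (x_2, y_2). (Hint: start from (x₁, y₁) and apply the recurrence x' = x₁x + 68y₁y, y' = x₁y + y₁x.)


Step 1: Find the fundamental solution (x₁, y₁) of x² - 68y² = 1.
  Expand √68 as a continued fraction. a₀ = ⌊√68⌋ = 8; iterate m_{k+1} = d_k·a_k − m_k, d_{k+1} = (68 − m_{k+1}²)/d_k, a_{k+1} = ⌊(a₀ + m_{k+1})/d_{k+1}⌋ (starting m₀ = 0, d₀ = 1), with convergents p_k = a_k·p_{k-1} + p_{k-2}, q_k = a_k·q_{k-1} + q_{k-2} (p₋₁ = 1, q₋₁ = 0):
  k = 0: a₀ = 8; p₀/q₀ = 8/1; p₀² − 68·q₀² = 64 − 68 = -4.
  k = 1: m = 8, d = 4, a = ⌊(8 + 8)/4⌋ = 4; p/q = (4·8 + 1)/(4·1 + 0) = 33/4; p² − 68·q² = 1089 − 1088 = 1.
  The first convergent with p² − 68·q² = 1 gives the fundamental solution (x₁, y₁) = (33, 4).
Step 2: Apply the recurrence (x_{n+1}, y_{n+1}) = (x₁x_n + 68y₁y_n, x₁y_n + y₁x_n) repeatedly.
  From (x_1, y_1) = (33, 4): x_2 = 33·33 + 68·4·4 = 2177; y_2 = 33·4 + 4·33 = 264.
Step 3: Verify x_2² - 68·y_2² = 4739329 - 4739328 = 1 (should be 1). ✓

(x_1, y_1) = (33, 4); (x_2, y_2) = (2177, 264).


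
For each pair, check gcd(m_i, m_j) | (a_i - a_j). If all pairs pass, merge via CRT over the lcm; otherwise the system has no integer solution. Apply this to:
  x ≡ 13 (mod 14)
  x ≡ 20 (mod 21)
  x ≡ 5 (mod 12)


Moduli 14, 21, 12 are not pairwise coprime, so CRT works modulo lcm(m_i) when all pairwise compatibility conditions hold.
Pairwise compatibility: gcd(m_i, m_j) must divide a_i - a_j for every pair.
Merge one congruence at a time:
  Start: x ≡ 13 (mod 14).
  Combine with x ≡ 20 (mod 21): gcd(14, 21) = 7; 20 - 13 = 7, which IS divisible by 7, so compatible.
    Write x = 13 + 14·t and substitute into x ≡ 20 (mod 21): 14·t ≡ 20 − 13 = 7 (mod 21).
    Divide the congruence (and modulus) by g = 7: 2·t ≡ 1 (mod 3).
    The inverse of 2 mod 3 is 2 (since 2·2 = 4 = 1·3 + 1), so t ≡ 2·1 = 2 ≡ 2 (mod 3).
    Then x = 13 + 14·2 = 41, valid modulo lcm(14, 21) = 42: x ≡ 41 (mod 42).
  Combine with x ≡ 5 (mod 12): gcd(42, 12) = 6; 5 - 41 = -36, which IS divisible by 6, so compatible.
    Write x = 41 + 42·t and substitute into x ≡ 5 (mod 12): 42·t ≡ 5 − 41 = -36 (mod 12).
    Divide the congruence (and modulus) by g = 6: 7·t ≡ -6 (mod 2).
    Reduce coefficients mod 2: 1·t ≡ 0 (mod 2).
    So t ≡ 0 (mod 2).
    Then x = 41 + 42·0 = 41, valid modulo lcm(42, 12) = 84: x ≡ 41 (mod 84).
Verify: 41 mod 14 = 13, 41 mod 21 = 20, 41 mod 12 = 5.

x ≡ 41 (mod 84).


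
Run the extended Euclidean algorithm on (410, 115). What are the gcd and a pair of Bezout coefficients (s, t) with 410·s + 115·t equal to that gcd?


Euclidean algorithm on (410, 115) — divide until remainder is 0:
  410 = 3 · 115 + 65
  115 = 1 · 65 + 50
  65 = 1 · 50 + 15
  50 = 3 · 15 + 5
  15 = 3 · 5 + 0
gcd(410, 115) = 5.
Track Bezout coefficients alongside the remainders: start with r₀ = 410 = a·1 + b·0 (s = 1, t = 0) and r₁ = 115 = a·0 + b·1 (s = 0, t = 1); each new remainder r_{k+1} = r_{k-1} − q_k·r_k inherits s_{k+1} = s_{k-1} − q_k·s_k, t_{k+1} = t_{k-1} − q_k·t_k, so r_k = a·s_k + b·t_k at every step:
  q = 3: r = 65, s = 1 − 3·0 = 1, t = 0 − 3·1 = -3  (check: 410·1 + 115·(-3) = 65)
  q = 1: r = 50, s = 0 − 1·1 = -1, t = 1 − 1·(-3) = 4  (check: 410·(-1) + 115·4 = 50)
  q = 1: r = 15, s = 1 − 1·(-1) = 2, t = -3 − 1·4 = -7  (check: 410·2 + 115·(-7) = 15)
  q = 3: r = 5, s = -1 − 3·2 = -7, t = 4 − 3·(-7) = 25  (check: 410·(-7) + 115·25 = 5)
The row with r = 5 (the gcd) gives the Bezout coefficients s = -7, t = 25.
Result: 410 · (-7) + 115 · (25) = 5.

gcd(410, 115) = 5; s = -7, t = 25 (check: 410·(-7) + 115·25 = 5).


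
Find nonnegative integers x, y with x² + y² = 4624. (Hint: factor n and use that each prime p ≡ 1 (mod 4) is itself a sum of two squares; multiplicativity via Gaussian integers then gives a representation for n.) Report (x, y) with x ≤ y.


Step 1: Factor n = 4624 = 2^4 · 17^2.
Step 2: Check the mod-4 condition on each prime factor: 2 = 2 (special); 17 ≡ 1 (mod 4), exponent 2.
All primes ≡ 3 (mod 4) appear to even exponent (or don't appear), so by the two-squares theorem n IS expressible as a sum of two squares.
Step 3: Build a representation. Group n = k² · m with k = 4 and m = 17 · 17 = 289 (a product of primes ≡ 1 (mod 4)); a representation of m scales to one of n via (k·x)² + (k·y)² = k²(x² + y²). Each prime p ≡ 1 (mod 4) is itself a sum of two squares; find a² by testing p − a² for a perfect square:
  17: 17 − 1² = 16 = 4² ⇒ 17 = 1² + 4².
  Combine using the Brahmagupta–Fibonacci identity (a² + b²)(c² + d²) = (ac − bd)² + (ad + bc)² = (ac + bd)² + (ad − bc)²:
  17 · 17 = 289: from (1² + 4²)(1² + 4²), take (1·1 − 4·4, 1·4 + 4·1) = (1 − 16, 4 + 4) = (-15, 8); dropping signs (only squares matter) gives (15, 8); check 15² + 8² = 225 + 64 = 289 ✓.
  Scale by k = 4: (4·15, 4·8) = (60, 32).
Step 4: Order so x ≤ y and verify: 32² + 60² = 1024 + 3600 = 4624 = n. ✓

n = 4624 = 32² + 60² (one valid representation with x ≤ y).


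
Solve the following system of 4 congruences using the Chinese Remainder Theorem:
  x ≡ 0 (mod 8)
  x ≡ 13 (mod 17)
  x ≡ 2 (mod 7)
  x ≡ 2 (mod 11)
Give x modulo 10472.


Product of moduli M = 8 · 17 · 7 · 11 = 10472.
Merge one congruence at a time:
  Start: x ≡ 0 (mod 8).
  Combine with x ≡ 13 (mod 17); new modulus lcm = 136.
    Write x = 0 + 8·t and substitute into x ≡ 13 (mod 17): 8·t ≡ 13 − 0 = 13 (mod 17).
    The inverse of 8 mod 17 is 15 (since 8·15 = 120 = 7·17 + 1), so t ≡ 15·13 = 195 ≡ 8 (mod 17).
    Then x = 0 + 8·8 = 64, valid modulo lcm(8, 17) = 136: x ≡ 64 (mod 136).
  Combine with x ≡ 2 (mod 7); new modulus lcm = 952.
    Write x = 64 + 136·t and substitute into x ≡ 2 (mod 7): 136·t ≡ 2 − 64 = -62 (mod 7).
    Reduce coefficients mod 7: 3·t ≡ 1 (mod 7).
    The inverse of 3 mod 7 is 5 (since 3·5 = 15 = 2·7 + 1), so t ≡ 5·1 = 5 ≡ 5 (mod 7).
    Then x = 64 + 136·5 = 744, valid modulo lcm(136, 7) = 952: x ≡ 744 (mod 952).
  Combine with x ≡ 2 (mod 11); new modulus lcm = 10472.
    Write x = 744 + 952·t and substitute into x ≡ 2 (mod 11): 952·t ≡ 2 − 744 = -742 (mod 11).
    Reduce coefficients mod 11: 6·t ≡ 6 (mod 11).
    The inverse of 6 mod 11 is 2 (since 6·2 = 12 = 1·11 + 1), so t ≡ 2·6 = 12 ≡ 1 (mod 11).
    Then x = 744 + 952·1 = 1696, valid modulo lcm(952, 11) = 10472: x ≡ 1696 (mod 10472).
Verify against each original: 1696 mod 8 = 0, 1696 mod 17 = 13, 1696 mod 7 = 2, 1696 mod 11 = 2.

x ≡ 1696 (mod 10472).


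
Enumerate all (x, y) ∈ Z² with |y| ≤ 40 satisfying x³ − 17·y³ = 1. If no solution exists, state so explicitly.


The equation is x³ - 17y³ = 1. For fixed y, x³ = 17·y³ + 1, so a solution requires the RHS to be a perfect cube.
Strategy: iterate y from -40 to 40, compute RHS = 17·y³ + 1, and check whether it is a (positive or negative) perfect cube.
Check small values of y:
  y = 0: RHS = 1 = (1)³ ⇒ x = 1 works.
  y = 1: RHS = 18 is not a perfect cube.
  y = -1: RHS = -16 is not a perfect cube.
  y = 2: RHS = 137 is not a perfect cube.
  y = -2: RHS = -135 is not a perfect cube.
  y = 3: RHS = 460 is not a perfect cube.
  y = -3: RHS = -458 is not a perfect cube.
Continuing, at y = 7: RHS = 5832 = (18)³ ⇒ x = 18 works.
Searching the remaining y in |y| ≤ 40 finds no further solutions.
Collected solutions: (1, 0), (18, 7).

Solutions (with |y| ≤ 40): (1, 0), (18, 7).


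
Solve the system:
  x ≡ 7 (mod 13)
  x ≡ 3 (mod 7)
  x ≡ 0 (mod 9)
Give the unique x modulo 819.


Moduli 13, 7, 9 are pairwise coprime; by CRT there is a unique solution modulo M = 13 · 7 · 9 = 819.
Solve pairwise, accumulating the modulus:
  Start with x ≡ 7 (mod 13).
  Combine with x ≡ 3 (mod 7): since gcd(13, 7) = 1, we get a unique residue mod 91.
    Write x = 7 + 13·t and substitute into x ≡ 3 (mod 7): 13·t ≡ 3 − 7 = -4 (mod 7).
    Reduce coefficients mod 7: 6·t ≡ 3 (mod 7).
    The inverse of 6 mod 7 is 6 (since 6·6 = 36 = 5·7 + 1), so t ≡ 6·3 = 18 ≡ 4 (mod 7).
    Then x = 7 + 13·4 = 59, valid modulo lcm(13, 7) = 91: x ≡ 59 (mod 91).
  Combine with x ≡ 0 (mod 9): since gcd(91, 9) = 1, we get a unique residue mod 819.
    Write x = 59 + 91·t and substitute into x ≡ 0 (mod 9): 91·t ≡ 0 − 59 = -59 (mod 9).
    Reduce coefficients mod 9: 1·t ≡ 4 (mod 9).
    So t ≡ 4 (mod 9).
    Then x = 59 + 91·4 = 423, valid modulo lcm(91, 9) = 819: x ≡ 423 (mod 819).
Verify: 423 mod 13 = 7 ✓, 423 mod 7 = 3 ✓, 423 mod 9 = 0 ✓.

x ≡ 423 (mod 819).
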